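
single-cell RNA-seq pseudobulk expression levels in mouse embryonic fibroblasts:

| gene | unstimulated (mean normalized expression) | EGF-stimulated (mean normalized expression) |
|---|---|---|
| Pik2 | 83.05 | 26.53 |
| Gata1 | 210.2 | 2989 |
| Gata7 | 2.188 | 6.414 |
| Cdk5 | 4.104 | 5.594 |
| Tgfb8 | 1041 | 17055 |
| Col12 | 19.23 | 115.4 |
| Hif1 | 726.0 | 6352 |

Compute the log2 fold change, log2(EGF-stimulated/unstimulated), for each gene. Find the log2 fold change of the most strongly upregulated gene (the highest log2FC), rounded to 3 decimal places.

4.034

log2(26.53/83.05) = -1.646  (Pik2)
log2(2989/210.2) = 3.830  (Gata1)
log2(6.414/2.188) = 1.552  (Gata7)
log2(5.594/4.104) = 0.447  (Cdk5)
log2(17055/1041) = 4.034  (Tgfb8)
log2(115.4/19.23) = 2.585  (Col12)
log2(6352/726.0) = 3.129  (Hif1)
Tgfb8 is most strongly upregulated.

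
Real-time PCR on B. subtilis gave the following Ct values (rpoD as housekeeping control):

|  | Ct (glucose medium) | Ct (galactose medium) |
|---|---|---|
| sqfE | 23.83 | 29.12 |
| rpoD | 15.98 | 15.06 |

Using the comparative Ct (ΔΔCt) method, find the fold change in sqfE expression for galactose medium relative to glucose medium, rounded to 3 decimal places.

ΔCt(glucose medium) = 23.830 − 15.980 = 7.850
ΔCt(galactose medium) = 29.120 − 15.060 = 14.060
ΔΔCt = 14.060 − 7.850 = 6.210
Fold change = 2^(−6.210) = 0.0135

0.014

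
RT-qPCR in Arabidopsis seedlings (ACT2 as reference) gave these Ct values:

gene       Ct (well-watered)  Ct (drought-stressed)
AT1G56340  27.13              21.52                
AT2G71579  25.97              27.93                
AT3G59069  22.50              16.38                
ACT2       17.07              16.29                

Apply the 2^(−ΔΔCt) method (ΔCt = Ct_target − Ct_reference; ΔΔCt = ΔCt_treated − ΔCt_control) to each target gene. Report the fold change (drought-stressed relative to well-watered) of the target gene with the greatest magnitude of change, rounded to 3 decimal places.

AT1G56340: ΔΔCt = (21.52−16.29) − (27.13−17.07) = 5.23 − 10.06 = -4.83; fold change = 2^4.83 = 28.443
AT2G71579: ΔΔCt = (27.93−16.29) − (25.97−17.07) = 11.64 − 8.90 = 2.74; fold change = 2^-2.74 = 0.150
AT3G59069: ΔΔCt = (16.38−16.29) − (22.50−17.07) = 0.09 − 5.43 = -5.34; fold change = 2^5.34 = 40.504
AT3G59069 has the largest |ΔΔCt| = 5.34.

40.504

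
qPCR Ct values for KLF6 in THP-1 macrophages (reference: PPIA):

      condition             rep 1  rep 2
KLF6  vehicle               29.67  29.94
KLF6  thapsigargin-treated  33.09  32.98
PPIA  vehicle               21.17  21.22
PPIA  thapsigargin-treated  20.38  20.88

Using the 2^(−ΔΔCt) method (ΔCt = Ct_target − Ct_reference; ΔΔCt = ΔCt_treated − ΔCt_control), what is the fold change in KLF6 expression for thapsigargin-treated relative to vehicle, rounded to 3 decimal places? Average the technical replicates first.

Mean Ct: KLF6 vehicle 29.805; KLF6 thapsigargin-treated 33.035; PPIA vehicle 21.195; PPIA thapsigargin-treated 20.630
ΔCt(vehicle) = 29.805 − 21.195 = 8.610
ΔCt(thapsigargin-treated) = 33.035 − 20.630 = 12.405
ΔΔCt = 12.405 − 8.610 = 3.795
Fold change = 2^(−3.795) = 0.0720

0.072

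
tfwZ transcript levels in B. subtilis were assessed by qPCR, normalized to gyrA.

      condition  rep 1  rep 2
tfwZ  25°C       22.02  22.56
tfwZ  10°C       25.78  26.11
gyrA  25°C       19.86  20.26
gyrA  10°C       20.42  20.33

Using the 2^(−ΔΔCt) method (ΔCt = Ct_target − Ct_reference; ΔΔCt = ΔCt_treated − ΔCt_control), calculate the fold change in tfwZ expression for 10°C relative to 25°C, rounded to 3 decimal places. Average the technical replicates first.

0.099

Mean Ct: tfwZ 25°C 22.290; tfwZ 10°C 25.945; gyrA 25°C 20.060; gyrA 10°C 20.375
ΔCt(25°C) = 22.290 − 20.060 = 2.230
ΔCt(10°C) = 25.945 − 20.375 = 5.570
ΔΔCt = 5.570 − 2.230 = 3.340
Fold change = 2^(−3.340) = 0.0988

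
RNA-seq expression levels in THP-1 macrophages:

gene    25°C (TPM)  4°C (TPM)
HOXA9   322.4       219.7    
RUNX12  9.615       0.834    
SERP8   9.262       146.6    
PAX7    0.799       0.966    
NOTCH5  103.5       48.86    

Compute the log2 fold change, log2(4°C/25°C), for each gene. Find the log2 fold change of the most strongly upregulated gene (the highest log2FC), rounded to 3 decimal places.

3.984

log2(219.7/322.4) = -0.553  (HOXA9)
log2(0.834/9.615) = -3.527  (RUNX12)
log2(146.6/9.262) = 3.984  (SERP8)
log2(0.966/0.799) = 0.274  (PAX7)
log2(48.86/103.5) = -1.083  (NOTCH5)
SERP8 is most strongly upregulated.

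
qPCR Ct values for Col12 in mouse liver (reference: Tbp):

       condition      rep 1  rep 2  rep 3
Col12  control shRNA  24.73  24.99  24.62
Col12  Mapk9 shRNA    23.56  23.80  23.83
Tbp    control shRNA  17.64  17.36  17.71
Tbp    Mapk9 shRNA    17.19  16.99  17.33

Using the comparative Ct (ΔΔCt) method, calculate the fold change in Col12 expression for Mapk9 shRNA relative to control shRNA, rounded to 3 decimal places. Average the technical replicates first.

1.569

Mean Ct: Col12 control shRNA 24.780; Col12 Mapk9 shRNA 23.730; Tbp control shRNA 17.570; Tbp Mapk9 shRNA 17.170
ΔCt(control shRNA) = 24.780 − 17.570 = 7.210
ΔCt(Mapk9 shRNA) = 23.730 − 17.170 = 6.560
ΔΔCt = 6.560 − 7.210 = -0.650
Fold change = 2^(−(-0.650)) = 2^0.650 = 1.5692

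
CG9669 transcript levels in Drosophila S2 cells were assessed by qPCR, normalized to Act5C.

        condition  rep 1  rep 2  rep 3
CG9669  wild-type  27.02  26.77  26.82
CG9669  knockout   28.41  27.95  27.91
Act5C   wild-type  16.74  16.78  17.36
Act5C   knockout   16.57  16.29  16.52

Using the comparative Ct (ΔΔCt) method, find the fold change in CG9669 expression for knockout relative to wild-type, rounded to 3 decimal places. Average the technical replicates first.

Mean Ct: CG9669 wild-type 26.870; CG9669 knockout 28.090; Act5C wild-type 16.960; Act5C knockout 16.460
ΔCt(wild-type) = 26.870 − 16.960 = 9.910
ΔCt(knockout) = 28.090 − 16.460 = 11.630
ΔΔCt = 11.630 − 9.910 = 1.720
Fold change = 2^(−1.720) = 0.3035

0.304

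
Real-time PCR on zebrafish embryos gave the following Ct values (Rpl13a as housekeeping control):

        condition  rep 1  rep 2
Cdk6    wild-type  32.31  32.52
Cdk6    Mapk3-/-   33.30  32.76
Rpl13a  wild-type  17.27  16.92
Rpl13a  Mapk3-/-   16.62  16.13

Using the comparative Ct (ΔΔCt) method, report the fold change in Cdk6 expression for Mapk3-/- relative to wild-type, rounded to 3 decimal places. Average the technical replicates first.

0.396

Mean Ct: Cdk6 wild-type 32.415; Cdk6 Mapk3-/- 33.030; Rpl13a wild-type 17.095; Rpl13a Mapk3-/- 16.375
ΔCt(wild-type) = 32.415 − 17.095 = 15.320
ΔCt(Mapk3-/-) = 33.030 − 16.375 = 16.655
ΔΔCt = 16.655 − 15.320 = 1.335
Fold change = 2^(−1.335) = 0.3964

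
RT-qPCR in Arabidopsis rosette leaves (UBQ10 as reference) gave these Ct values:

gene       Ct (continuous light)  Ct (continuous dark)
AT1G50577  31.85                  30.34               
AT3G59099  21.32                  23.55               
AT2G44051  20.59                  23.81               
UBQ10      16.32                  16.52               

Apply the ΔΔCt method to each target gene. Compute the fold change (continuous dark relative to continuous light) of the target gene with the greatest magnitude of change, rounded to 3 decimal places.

0.123

AT1G50577: ΔΔCt = (30.34−16.52) − (31.85−16.32) = 13.82 − 15.53 = -1.71; fold change = 2^1.71 = 3.272
AT3G59099: ΔΔCt = (23.55−16.52) − (21.32−16.32) = 7.03 − 5.00 = 2.03; fold change = 2^-2.03 = 0.245
AT2G44051: ΔΔCt = (23.81−16.52) − (20.59−16.32) = 7.29 − 4.27 = 3.02; fold change = 2^-3.02 = 0.123
AT2G44051 has the largest |ΔΔCt| = 3.02.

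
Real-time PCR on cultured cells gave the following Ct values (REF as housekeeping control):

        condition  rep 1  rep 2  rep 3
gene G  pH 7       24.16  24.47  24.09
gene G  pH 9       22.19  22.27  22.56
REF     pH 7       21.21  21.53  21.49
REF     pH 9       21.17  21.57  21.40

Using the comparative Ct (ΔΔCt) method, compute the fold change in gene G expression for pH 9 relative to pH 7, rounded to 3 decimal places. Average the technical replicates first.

3.655

Mean Ct: gene G pH 7 24.240; gene G pH 9 22.340; REF pH 7 21.410; REF pH 9 21.380
ΔCt(pH 7) = 24.240 − 21.410 = 2.830
ΔCt(pH 9) = 22.340 − 21.380 = 0.960
ΔΔCt = 0.960 − 2.830 = -1.870
Fold change = 2^(−(-1.870)) = 2^1.870 = 3.6553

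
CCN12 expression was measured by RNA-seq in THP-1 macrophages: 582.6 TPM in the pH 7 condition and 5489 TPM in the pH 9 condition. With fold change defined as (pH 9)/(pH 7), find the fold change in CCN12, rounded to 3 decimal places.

Fold change = 5489 / 582.6 = 9.4216
CCN12 is upregulated.

9.422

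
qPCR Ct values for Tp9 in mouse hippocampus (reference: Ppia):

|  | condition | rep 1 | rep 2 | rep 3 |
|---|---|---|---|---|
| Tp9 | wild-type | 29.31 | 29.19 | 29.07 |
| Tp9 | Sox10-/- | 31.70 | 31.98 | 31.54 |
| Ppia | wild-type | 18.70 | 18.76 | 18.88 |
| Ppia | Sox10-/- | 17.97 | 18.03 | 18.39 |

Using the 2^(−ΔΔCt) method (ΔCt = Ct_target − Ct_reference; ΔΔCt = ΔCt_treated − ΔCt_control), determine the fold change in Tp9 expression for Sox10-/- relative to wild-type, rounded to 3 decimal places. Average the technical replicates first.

Mean Ct: Tp9 wild-type 29.190; Tp9 Sox10-/- 31.740; Ppia wild-type 18.780; Ppia Sox10-/- 18.130
ΔCt(wild-type) = 29.190 − 18.780 = 10.410
ΔCt(Sox10-/-) = 31.740 − 18.130 = 13.610
ΔΔCt = 13.610 − 10.410 = 3.200
Fold change = 2^(−3.200) = 0.1088

0.109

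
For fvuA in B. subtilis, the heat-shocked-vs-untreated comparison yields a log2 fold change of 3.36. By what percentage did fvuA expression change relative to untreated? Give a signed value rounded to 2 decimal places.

Fold change = 2^(3.36) = 10.2674
Percent change = (FC − 1) × 100% = (10.2674 − 1) × 100 = 926.74%

926.74%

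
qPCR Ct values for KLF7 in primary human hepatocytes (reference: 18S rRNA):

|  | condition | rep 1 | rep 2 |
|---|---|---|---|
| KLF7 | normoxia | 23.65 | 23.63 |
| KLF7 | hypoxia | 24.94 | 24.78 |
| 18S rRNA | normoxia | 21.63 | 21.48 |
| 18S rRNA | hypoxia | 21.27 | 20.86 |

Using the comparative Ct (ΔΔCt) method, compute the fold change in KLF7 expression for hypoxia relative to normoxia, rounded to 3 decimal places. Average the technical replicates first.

Mean Ct: KLF7 normoxia 23.640; KLF7 hypoxia 24.860; 18S rRNA normoxia 21.555; 18S rRNA hypoxia 21.065
ΔCt(normoxia) = 23.640 − 21.555 = 2.085
ΔCt(hypoxia) = 24.860 − 21.065 = 3.795
ΔΔCt = 3.795 − 2.085 = 1.710
Fold change = 2^(−1.710) = 0.3057

0.306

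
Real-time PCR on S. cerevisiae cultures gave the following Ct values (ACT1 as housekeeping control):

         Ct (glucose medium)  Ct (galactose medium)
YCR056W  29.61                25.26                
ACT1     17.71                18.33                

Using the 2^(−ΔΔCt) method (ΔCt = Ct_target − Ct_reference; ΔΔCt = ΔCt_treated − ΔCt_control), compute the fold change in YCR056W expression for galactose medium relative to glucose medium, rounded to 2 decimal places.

ΔCt(glucose medium) = 29.610 − 17.710 = 11.900
ΔCt(galactose medium) = 25.260 − 18.330 = 6.930
ΔΔCt = 6.930 − 11.900 = -4.970
Fold change = 2^(−(-4.970)) = 2^4.970 = 31.341

31.34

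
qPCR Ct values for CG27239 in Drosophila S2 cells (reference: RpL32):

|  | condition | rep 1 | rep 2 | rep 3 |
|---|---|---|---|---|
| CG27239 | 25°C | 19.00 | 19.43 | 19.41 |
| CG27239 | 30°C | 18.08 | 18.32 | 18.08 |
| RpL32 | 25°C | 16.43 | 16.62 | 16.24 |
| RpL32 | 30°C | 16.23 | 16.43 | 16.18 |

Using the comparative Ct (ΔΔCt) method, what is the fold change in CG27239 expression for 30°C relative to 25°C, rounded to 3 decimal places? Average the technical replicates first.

1.959

Mean Ct: CG27239 25°C 19.280; CG27239 30°C 18.160; RpL32 25°C 16.430; RpL32 30°C 16.280
ΔCt(25°C) = 19.280 − 16.430 = 2.850
ΔCt(30°C) = 18.160 − 16.280 = 1.880
ΔΔCt = 1.880 − 2.850 = -0.970
Fold change = 2^(−(-0.970)) = 2^0.970 = 1.9588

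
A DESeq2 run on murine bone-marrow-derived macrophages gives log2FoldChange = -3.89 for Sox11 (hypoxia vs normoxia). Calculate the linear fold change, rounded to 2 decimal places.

Fold change = 2^(-3.89) = 0.067

0.07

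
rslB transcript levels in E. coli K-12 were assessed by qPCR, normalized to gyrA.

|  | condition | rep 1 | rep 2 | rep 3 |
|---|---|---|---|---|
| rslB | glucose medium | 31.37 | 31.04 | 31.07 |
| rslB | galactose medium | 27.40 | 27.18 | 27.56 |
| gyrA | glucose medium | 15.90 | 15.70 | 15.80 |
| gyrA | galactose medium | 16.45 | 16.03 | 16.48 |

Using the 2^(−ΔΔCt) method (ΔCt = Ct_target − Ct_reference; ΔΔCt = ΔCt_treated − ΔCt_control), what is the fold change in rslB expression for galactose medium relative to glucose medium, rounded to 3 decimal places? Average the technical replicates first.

Mean Ct: rslB glucose medium 31.160; rslB galactose medium 27.380; gyrA glucose medium 15.800; gyrA galactose medium 16.320
ΔCt(glucose medium) = 31.160 − 15.800 = 15.360
ΔCt(galactose medium) = 27.380 − 16.320 = 11.060
ΔΔCt = 11.060 − 15.360 = -4.300
Fold change = 2^(−(-4.300)) = 2^4.300 = 19.6983

19.698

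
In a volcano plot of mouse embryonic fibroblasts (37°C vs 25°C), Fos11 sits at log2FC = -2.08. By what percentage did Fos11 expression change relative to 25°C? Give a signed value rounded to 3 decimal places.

-76.349%

Fold change = 2^(-2.08) = 0.2365
Percent change = (FC − 1) × 100% = (0.2365 − 1) × 100 = -76.349%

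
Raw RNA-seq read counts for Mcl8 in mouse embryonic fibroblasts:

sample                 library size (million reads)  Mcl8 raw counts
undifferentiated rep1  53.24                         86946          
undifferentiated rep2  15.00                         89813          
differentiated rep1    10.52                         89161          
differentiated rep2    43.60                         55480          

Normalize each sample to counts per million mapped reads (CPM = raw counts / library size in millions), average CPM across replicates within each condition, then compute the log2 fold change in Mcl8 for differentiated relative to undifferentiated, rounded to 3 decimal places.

0.355

CPM(undifferentiated rep1) = 86946 / 53.24 = 1633.0954
CPM(undifferentiated rep2) = 89813 / 15.00 = 5987.5333
CPM(differentiated rep1) = 89161 / 10.52 = 8475.3802
CPM(differentiated rep2) = 55480 / 43.60 = 1272.4771
mean CPM(undifferentiated) = 3810.3144; mean CPM(differentiated) = 4873.9286
Fold change = 4873.9286 / 3810.3144 = 1.27914
log2(1.27914) = 0.3552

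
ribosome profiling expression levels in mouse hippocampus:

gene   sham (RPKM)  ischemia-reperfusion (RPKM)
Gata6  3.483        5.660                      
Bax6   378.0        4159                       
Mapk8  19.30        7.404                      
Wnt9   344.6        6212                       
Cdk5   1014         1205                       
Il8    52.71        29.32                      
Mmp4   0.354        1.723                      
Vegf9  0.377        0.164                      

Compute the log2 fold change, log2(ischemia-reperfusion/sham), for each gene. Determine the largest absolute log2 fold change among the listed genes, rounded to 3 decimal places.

4.172

log2(5.660/3.483) = 0.700  (Gata6)
log2(4159/378.0) = 3.460  (Bax6)
log2(7.404/19.30) = -1.382  (Mapk8)
log2(6212/344.6) = 4.172  (Wnt9)
log2(1205/1014) = 0.249  (Cdk5)
log2(29.32/52.71) = -0.846  (Il8)
log2(1.723/0.354) = 2.283  (Mmp4)
log2(0.164/0.377) = -1.201  (Vegf9)
The largest magnitude belongs to Wnt9.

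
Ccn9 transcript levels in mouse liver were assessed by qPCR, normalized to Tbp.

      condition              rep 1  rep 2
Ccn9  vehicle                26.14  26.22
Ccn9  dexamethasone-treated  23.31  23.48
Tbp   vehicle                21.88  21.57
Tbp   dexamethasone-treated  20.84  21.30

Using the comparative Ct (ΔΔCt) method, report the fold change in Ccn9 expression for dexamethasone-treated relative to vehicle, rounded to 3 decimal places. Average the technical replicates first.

4.377

Mean Ct: Ccn9 vehicle 26.180; Ccn9 dexamethasone-treated 23.395; Tbp vehicle 21.725; Tbp dexamethasone-treated 21.070
ΔCt(vehicle) = 26.180 − 21.725 = 4.455
ΔCt(dexamethasone-treated) = 23.395 − 21.070 = 2.325
ΔΔCt = 2.325 − 4.455 = -2.130
Fold change = 2^(−(-2.130)) = 2^2.130 = 4.3772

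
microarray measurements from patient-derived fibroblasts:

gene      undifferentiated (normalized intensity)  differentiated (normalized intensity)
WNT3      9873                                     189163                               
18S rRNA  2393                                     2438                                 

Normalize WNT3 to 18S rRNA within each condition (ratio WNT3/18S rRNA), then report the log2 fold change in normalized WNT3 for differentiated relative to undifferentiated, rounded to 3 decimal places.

4.233

WNT3/18S rRNA (undifferentiated) = 9873 / 2393 = 4.1258
WNT3/18S rRNA (differentiated) = 189163 / 2438 = 77.589
Fold change = 77.589 / 4.1258 = 18.8060
log2(18.8060) = 4.2331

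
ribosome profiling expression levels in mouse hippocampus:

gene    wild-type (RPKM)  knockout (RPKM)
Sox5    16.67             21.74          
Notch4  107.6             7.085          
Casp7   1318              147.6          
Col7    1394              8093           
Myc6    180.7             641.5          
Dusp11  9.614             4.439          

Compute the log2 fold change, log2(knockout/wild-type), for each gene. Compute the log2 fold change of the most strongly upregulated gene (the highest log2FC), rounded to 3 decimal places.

2.537

log2(21.74/16.67) = 0.383  (Sox5)
log2(7.085/107.6) = -3.925  (Notch4)
log2(147.6/1318) = -3.159  (Casp7)
log2(8093/1394) = 2.537  (Col7)
log2(641.5/180.7) = 1.828  (Myc6)
log2(4.439/9.614) = -1.115  (Dusp11)
Col7 is most strongly upregulated.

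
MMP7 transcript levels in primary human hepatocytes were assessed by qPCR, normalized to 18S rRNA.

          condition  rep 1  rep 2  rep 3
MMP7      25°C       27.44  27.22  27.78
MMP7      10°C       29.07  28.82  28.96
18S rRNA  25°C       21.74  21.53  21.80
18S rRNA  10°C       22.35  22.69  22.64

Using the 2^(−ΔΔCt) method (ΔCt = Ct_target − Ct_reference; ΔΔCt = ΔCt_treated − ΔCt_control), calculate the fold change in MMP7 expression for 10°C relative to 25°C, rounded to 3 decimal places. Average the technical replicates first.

Mean Ct: MMP7 25°C 27.480; MMP7 10°C 28.950; 18S rRNA 25°C 21.690; 18S rRNA 10°C 22.560
ΔCt(25°C) = 27.480 − 21.690 = 5.790
ΔCt(10°C) = 28.950 − 22.560 = 6.390
ΔΔCt = 6.390 − 5.790 = 0.600
Fold change = 2^(−0.600) = 0.6598

0.660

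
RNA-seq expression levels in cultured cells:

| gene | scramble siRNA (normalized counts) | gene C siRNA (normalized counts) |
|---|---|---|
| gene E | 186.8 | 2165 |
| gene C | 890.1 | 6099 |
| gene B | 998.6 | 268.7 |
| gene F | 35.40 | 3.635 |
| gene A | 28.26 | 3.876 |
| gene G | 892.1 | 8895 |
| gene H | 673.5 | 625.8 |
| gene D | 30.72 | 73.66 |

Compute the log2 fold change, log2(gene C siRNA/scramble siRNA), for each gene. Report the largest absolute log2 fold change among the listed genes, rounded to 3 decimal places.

log2(2165/186.8) = 3.535  (gene E)
log2(6099/890.1) = 2.777  (gene C)
log2(268.7/998.6) = -1.894  (gene B)
log2(3.635/35.40) = -3.284  (gene F)
log2(3.876/28.26) = -2.866  (gene A)
log2(8895/892.1) = 3.318  (gene G)
log2(625.8/673.5) = -0.106  (gene H)
log2(73.66/30.72) = 1.262  (gene D)
The largest magnitude belongs to gene E.

3.535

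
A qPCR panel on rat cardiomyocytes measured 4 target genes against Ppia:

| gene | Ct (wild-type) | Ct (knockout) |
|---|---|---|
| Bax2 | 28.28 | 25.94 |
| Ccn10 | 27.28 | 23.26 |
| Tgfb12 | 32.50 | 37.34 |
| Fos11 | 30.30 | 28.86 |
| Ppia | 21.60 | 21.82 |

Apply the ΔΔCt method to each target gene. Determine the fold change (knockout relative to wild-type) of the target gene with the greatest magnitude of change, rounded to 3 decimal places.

Bax2: ΔΔCt = (25.94−21.82) − (28.28−21.60) = 4.12 − 6.68 = -2.56; fold change = 2^2.56 = 5.897
Ccn10: ΔΔCt = (23.26−21.82) − (27.28−21.60) = 1.44 − 5.68 = -4.24; fold change = 2^4.24 = 18.896
Tgfb12: ΔΔCt = (37.34−21.82) − (32.50−21.60) = 15.52 − 10.90 = 4.62; fold change = 2^-4.62 = 0.041
Fos11: ΔΔCt = (28.86−21.82) − (30.30−21.60) = 7.04 − 8.70 = -1.66; fold change = 2^1.66 = 3.160
Tgfb12 has the largest |ΔΔCt| = 4.62.

0.041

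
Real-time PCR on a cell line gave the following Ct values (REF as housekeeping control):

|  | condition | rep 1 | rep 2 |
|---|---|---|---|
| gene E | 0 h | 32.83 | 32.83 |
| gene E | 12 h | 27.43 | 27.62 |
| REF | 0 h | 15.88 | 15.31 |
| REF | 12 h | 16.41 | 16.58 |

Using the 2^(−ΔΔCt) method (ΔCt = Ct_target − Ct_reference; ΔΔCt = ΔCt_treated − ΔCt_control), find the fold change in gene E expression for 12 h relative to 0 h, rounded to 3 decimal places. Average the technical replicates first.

Mean Ct: gene E 0 h 32.830; gene E 12 h 27.525; REF 0 h 15.595; REF 12 h 16.495
ΔCt(0 h) = 32.830 − 15.595 = 17.235
ΔCt(12 h) = 27.525 − 16.495 = 11.030
ΔΔCt = 11.030 − 17.235 = -6.205
Fold change = 2^(−(-6.205)) = 2^6.205 = 73.7719

73.772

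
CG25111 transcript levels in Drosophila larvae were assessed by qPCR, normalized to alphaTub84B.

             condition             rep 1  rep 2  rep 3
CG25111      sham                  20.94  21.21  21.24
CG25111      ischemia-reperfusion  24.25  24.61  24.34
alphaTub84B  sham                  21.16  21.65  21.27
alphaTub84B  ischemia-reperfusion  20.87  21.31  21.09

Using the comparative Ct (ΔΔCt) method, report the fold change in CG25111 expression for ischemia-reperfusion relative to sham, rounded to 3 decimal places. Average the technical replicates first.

0.086

Mean Ct: CG25111 sham 21.130; CG25111 ischemia-reperfusion 24.400; alphaTub84B sham 21.360; alphaTub84B ischemia-reperfusion 21.090
ΔCt(sham) = 21.130 − 21.360 = -0.230
ΔCt(ischemia-reperfusion) = 24.400 − 21.090 = 3.310
ΔΔCt = 3.310 − (-0.230) = 3.540
Fold change = 2^(−3.540) = 0.0860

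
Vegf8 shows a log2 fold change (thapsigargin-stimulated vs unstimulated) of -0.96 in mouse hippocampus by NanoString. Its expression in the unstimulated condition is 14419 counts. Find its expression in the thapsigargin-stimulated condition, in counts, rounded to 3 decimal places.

7412.187

Fold change = 2^(-0.96) = 0.5141
thapsigargin-stimulated expression = 14419 × 0.5141 = 7412.187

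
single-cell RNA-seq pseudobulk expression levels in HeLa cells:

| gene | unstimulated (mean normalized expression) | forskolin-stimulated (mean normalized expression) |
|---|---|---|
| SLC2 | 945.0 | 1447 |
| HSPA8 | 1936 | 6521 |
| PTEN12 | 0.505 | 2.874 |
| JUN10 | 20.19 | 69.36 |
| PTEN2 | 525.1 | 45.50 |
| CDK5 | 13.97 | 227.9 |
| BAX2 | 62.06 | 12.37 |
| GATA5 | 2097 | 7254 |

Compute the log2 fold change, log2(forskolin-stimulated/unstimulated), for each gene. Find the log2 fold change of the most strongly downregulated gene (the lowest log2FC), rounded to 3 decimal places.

log2(1447/945.0) = 0.615  (SLC2)
log2(6521/1936) = 1.752  (HSPA8)
log2(2.874/0.505) = 2.509  (PTEN12)
log2(69.36/20.19) = 1.780  (JUN10)
log2(45.50/525.1) = -3.529  (PTEN2)
log2(227.9/13.97) = 4.028  (CDK5)
log2(12.37/62.06) = -2.327  (BAX2)
log2(7254/2097) = 1.790  (GATA5)
PTEN2 is most strongly downregulated.

-3.529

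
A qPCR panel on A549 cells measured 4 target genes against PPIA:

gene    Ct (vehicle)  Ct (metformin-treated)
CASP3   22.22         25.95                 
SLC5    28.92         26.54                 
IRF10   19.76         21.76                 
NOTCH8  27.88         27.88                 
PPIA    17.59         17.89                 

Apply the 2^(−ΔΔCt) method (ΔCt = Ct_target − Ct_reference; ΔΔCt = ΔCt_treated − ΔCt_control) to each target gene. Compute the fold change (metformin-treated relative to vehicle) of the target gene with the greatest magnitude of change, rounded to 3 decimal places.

0.093

CASP3: ΔΔCt = (25.95−17.89) − (22.22−17.59) = 8.06 − 4.63 = 3.43; fold change = 2^-3.43 = 0.093
SLC5: ΔΔCt = (26.54−17.89) − (28.92−17.59) = 8.65 − 11.33 = -2.68; fold change = 2^2.68 = 6.409
IRF10: ΔΔCt = (21.76−17.89) − (19.76−17.59) = 3.87 − 2.17 = 1.70; fold change = 2^-1.70 = 0.308
NOTCH8: ΔΔCt = (27.88−17.89) − (27.88−17.59) = 9.99 − 10.29 = -0.30; fold change = 2^0.30 = 1.231
CASP3 has the largest |ΔΔCt| = 3.43.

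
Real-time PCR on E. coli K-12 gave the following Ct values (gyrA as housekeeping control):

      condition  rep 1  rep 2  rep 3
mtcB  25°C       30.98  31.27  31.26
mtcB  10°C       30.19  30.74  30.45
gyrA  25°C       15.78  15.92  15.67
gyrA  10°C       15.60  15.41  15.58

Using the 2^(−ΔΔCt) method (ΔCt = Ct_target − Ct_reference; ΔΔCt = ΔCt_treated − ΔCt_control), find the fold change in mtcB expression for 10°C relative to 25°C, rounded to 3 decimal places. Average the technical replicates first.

1.366

Mean Ct: mtcB 25°C 31.170; mtcB 10°C 30.460; gyrA 25°C 15.790; gyrA 10°C 15.530
ΔCt(25°C) = 31.170 − 15.790 = 15.380
ΔCt(10°C) = 30.460 − 15.530 = 14.930
ΔΔCt = 14.930 − 15.380 = -0.450
Fold change = 2^(−(-0.450)) = 2^0.450 = 1.3660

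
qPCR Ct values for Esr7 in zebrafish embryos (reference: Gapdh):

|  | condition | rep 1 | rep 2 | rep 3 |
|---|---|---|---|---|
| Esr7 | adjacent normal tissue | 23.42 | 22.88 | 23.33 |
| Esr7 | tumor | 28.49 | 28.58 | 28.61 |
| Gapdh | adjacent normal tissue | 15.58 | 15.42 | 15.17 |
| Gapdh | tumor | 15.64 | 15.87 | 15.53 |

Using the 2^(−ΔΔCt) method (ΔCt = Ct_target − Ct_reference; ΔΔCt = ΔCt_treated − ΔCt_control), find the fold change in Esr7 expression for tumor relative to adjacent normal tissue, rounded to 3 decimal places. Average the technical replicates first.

0.030

Mean Ct: Esr7 adjacent normal tissue 23.210; Esr7 tumor 28.560; Gapdh adjacent normal tissue 15.390; Gapdh tumor 15.680
ΔCt(adjacent normal tissue) = 23.210 − 15.390 = 7.820
ΔCt(tumor) = 28.560 − 15.680 = 12.880
ΔΔCt = 12.880 − 7.820 = 5.060
Fold change = 2^(−5.060) = 0.0300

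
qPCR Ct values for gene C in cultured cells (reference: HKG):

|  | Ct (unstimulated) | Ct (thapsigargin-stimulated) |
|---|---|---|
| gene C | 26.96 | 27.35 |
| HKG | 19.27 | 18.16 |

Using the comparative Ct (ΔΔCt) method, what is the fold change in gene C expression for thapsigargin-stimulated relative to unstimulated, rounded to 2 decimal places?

0.35

ΔCt(unstimulated) = 26.960 − 19.270 = 7.690
ΔCt(thapsigargin-stimulated) = 27.350 − 18.160 = 9.190
ΔΔCt = 9.190 − 7.690 = 1.500
Fold change = 2^(−1.500) = 0.354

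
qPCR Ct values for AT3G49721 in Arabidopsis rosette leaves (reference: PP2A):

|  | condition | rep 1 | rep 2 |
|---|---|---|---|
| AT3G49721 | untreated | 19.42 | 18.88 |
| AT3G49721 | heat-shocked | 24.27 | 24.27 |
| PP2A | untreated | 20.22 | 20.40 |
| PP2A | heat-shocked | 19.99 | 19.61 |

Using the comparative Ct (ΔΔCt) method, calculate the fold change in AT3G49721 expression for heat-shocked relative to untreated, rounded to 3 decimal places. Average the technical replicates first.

0.020

Mean Ct: AT3G49721 untreated 19.150; AT3G49721 heat-shocked 24.270; PP2A untreated 20.310; PP2A heat-shocked 19.800
ΔCt(untreated) = 19.150 − 20.310 = -1.160
ΔCt(heat-shocked) = 24.270 − 19.800 = 4.470
ΔΔCt = 4.470 − (-1.160) = 5.630
Fold change = 2^(−5.630) = 0.0202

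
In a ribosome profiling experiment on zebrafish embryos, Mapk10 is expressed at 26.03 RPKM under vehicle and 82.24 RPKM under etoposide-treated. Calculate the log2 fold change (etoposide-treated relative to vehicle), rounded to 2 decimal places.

1.66

Fold change = 82.24 / 26.03 = 3.1594
log2(3.1594) = 1.660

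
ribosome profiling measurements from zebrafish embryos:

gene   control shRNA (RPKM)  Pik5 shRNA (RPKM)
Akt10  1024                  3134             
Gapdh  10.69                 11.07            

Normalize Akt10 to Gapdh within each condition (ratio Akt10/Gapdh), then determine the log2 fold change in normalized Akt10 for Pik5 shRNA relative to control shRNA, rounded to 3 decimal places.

Akt10/Gapdh (control shRNA) = 1024 / 10.69 = 95.79
Akt10/Gapdh (Pik5 shRNA) = 3134 / 11.07 = 283.11
Fold change = 283.11 / 95.79 = 2.9555
log2(2.9555) = 1.5634

1.563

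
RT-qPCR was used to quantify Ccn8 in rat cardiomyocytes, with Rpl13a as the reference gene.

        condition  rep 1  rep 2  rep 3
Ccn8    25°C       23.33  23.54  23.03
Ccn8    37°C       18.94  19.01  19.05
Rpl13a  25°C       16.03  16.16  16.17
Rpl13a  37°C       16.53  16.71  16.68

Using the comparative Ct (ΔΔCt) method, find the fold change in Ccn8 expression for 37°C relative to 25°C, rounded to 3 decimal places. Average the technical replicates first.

28.246

Mean Ct: Ccn8 25°C 23.300; Ccn8 37°C 19.000; Rpl13a 25°C 16.120; Rpl13a 37°C 16.640
ΔCt(25°C) = 23.300 − 16.120 = 7.180
ΔCt(37°C) = 19.000 − 16.640 = 2.360
ΔΔCt = 2.360 − 7.180 = -4.820
Fold change = 2^(−(-4.820)) = 2^4.820 = 28.2465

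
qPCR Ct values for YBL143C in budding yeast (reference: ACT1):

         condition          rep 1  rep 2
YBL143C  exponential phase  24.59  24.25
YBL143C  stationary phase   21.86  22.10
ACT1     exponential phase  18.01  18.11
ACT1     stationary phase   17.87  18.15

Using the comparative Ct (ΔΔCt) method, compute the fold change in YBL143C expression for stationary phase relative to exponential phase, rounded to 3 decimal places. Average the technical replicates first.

Mean Ct: YBL143C exponential phase 24.420; YBL143C stationary phase 21.980; ACT1 exponential phase 18.060; ACT1 stationary phase 18.010
ΔCt(exponential phase) = 24.420 − 18.060 = 6.360
ΔCt(stationary phase) = 21.980 − 18.010 = 3.970
ΔΔCt = 3.970 − 6.360 = -2.390
Fold change = 2^(−(-2.390)) = 2^2.390 = 5.2416

5.242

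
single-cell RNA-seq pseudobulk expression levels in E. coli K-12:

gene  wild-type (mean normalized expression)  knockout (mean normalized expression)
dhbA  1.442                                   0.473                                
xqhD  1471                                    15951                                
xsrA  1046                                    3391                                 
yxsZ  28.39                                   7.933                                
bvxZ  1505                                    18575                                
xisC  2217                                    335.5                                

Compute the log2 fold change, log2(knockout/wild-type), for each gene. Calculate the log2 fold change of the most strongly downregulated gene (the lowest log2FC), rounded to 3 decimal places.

log2(0.473/1.442) = -1.608  (dhbA)
log2(15951/1471) = 3.439  (xqhD)
log2(3391/1046) = 1.697  (xsrA)
log2(7.933/28.39) = -1.839  (yxsZ)
log2(18575/1505) = 3.626  (bvxZ)
log2(335.5/2217) = -2.724  (xisC)
xisC is most strongly downregulated.

-2.724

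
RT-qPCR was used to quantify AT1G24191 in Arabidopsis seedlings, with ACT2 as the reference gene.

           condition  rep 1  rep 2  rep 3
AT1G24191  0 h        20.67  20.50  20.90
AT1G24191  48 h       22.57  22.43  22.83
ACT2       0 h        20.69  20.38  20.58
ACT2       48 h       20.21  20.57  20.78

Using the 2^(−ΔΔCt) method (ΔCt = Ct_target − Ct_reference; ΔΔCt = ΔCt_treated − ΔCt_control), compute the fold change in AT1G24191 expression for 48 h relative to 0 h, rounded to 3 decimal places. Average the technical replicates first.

Mean Ct: AT1G24191 0 h 20.690; AT1G24191 48 h 22.610; ACT2 0 h 20.550; ACT2 48 h 20.520
ΔCt(0 h) = 20.690 − 20.550 = 0.140
ΔCt(48 h) = 22.610 − 20.520 = 2.090
ΔΔCt = 2.090 − 0.140 = 1.950
Fold change = 2^(−1.950) = 0.2588

0.259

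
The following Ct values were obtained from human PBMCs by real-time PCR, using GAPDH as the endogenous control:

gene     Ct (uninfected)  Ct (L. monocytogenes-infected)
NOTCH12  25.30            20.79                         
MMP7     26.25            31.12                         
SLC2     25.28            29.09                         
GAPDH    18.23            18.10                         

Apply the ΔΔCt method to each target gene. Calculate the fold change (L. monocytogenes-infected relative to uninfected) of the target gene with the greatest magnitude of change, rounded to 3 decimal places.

0.031

NOTCH12: ΔΔCt = (20.79−18.10) − (25.30−18.23) = 2.69 − 7.07 = -4.38; fold change = 2^4.38 = 20.821
MMP7: ΔΔCt = (31.12−18.10) − (26.25−18.23) = 13.02 − 8.02 = 5.00; fold change = 2^-5.00 = 0.031
SLC2: ΔΔCt = (29.09−18.10) − (25.28−18.23) = 10.99 − 7.05 = 3.94; fold change = 2^-3.94 = 0.065
MMP7 has the largest |ΔΔCt| = 5.00.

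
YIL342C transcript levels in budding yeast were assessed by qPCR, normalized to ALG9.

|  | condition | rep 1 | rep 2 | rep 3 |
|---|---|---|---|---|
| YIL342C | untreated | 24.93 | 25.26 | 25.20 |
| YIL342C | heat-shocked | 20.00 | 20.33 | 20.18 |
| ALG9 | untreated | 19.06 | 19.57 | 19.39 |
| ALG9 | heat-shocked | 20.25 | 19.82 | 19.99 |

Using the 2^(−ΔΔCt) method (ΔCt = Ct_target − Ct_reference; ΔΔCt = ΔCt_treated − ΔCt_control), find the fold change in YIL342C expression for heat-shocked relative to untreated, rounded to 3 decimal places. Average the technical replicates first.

Mean Ct: YIL342C untreated 25.130; YIL342C heat-shocked 20.170; ALG9 untreated 19.340; ALG9 heat-shocked 20.020
ΔCt(untreated) = 25.130 − 19.340 = 5.790
ΔCt(heat-shocked) = 20.170 − 20.020 = 0.150
ΔΔCt = 0.150 − 5.790 = -5.640
Fold change = 2^(−(-5.640)) = 2^5.640 = 49.8665

49.867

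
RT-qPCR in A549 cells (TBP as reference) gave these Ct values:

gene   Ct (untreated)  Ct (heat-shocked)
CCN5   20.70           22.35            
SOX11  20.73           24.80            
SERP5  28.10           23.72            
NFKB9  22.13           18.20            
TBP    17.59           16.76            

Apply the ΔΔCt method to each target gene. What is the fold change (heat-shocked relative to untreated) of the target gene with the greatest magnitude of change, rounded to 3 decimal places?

0.033

CCN5: ΔΔCt = (22.35−16.76) − (20.70−17.59) = 5.59 − 3.11 = 2.48; fold change = 2^-2.48 = 0.179
SOX11: ΔΔCt = (24.80−16.76) − (20.73−17.59) = 8.04 − 3.14 = 4.90; fold change = 2^-4.90 = 0.033
SERP5: ΔΔCt = (23.72−16.76) − (28.10−17.59) = 6.96 − 10.51 = -3.55; fold change = 2^3.55 = 11.713
NFKB9: ΔΔCt = (18.20−16.76) − (22.13−17.59) = 1.44 − 4.54 = -3.10; fold change = 2^3.10 = 8.574
SOX11 has the largest |ΔΔCt| = 4.90.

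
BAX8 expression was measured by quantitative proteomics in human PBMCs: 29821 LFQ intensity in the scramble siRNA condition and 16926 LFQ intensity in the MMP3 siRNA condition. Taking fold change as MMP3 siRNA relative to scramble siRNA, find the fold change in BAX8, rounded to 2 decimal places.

Fold change = 16926 / 29821 = 0.568
BAX8 is downregulated.

0.57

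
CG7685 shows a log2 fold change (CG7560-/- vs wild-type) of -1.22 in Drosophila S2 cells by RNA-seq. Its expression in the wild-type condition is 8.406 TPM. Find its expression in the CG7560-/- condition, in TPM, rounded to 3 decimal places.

Fold change = 2^(-1.22) = 0.4293
CG7560-/- expression = 8.406 × 0.4293 = 3.609

3.609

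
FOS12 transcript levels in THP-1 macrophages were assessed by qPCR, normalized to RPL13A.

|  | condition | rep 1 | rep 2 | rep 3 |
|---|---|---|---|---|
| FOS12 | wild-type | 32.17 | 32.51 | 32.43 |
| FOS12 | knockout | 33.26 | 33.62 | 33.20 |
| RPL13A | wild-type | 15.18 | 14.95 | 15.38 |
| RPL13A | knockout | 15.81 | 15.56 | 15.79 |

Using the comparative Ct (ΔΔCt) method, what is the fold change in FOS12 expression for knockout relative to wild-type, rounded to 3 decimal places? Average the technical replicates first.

Mean Ct: FOS12 wild-type 32.370; FOS12 knockout 33.360; RPL13A wild-type 15.170; RPL13A knockout 15.720
ΔCt(wild-type) = 32.370 − 15.170 = 17.200
ΔCt(knockout) = 33.360 − 15.720 = 17.640
ΔΔCt = 17.640 − 17.200 = 0.440
Fold change = 2^(−0.440) = 0.7371

0.737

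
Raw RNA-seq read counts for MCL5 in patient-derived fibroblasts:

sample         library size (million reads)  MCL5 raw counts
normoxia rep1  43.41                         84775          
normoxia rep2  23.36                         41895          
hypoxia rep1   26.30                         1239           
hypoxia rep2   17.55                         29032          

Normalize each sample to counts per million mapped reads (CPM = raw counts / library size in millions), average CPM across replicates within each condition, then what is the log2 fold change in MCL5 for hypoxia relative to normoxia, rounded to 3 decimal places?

CPM(normoxia rep1) = 84775 / 43.41 = 1952.8910
CPM(normoxia rep2) = 41895 / 23.36 = 1793.4503
CPM(hypoxia rep1) = 1239 / 26.30 = 47.1103
CPM(hypoxia rep2) = 29032 / 17.55 = 1654.2450
mean CPM(normoxia) = 1873.1707; mean CPM(hypoxia) = 850.6776
Fold change = 850.6776 / 1873.1707 = 0.45414
log2(0.45414) = -1.1388

-1.139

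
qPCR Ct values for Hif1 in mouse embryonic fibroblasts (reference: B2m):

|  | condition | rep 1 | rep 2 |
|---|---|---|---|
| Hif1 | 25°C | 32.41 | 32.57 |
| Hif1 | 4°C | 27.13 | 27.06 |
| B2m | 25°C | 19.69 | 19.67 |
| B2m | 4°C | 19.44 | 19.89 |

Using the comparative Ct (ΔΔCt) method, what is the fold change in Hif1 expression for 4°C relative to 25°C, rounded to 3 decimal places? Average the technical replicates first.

41.643

Mean Ct: Hif1 25°C 32.490; Hif1 4°C 27.095; B2m 25°C 19.680; B2m 4°C 19.665
ΔCt(25°C) = 32.490 − 19.680 = 12.810
ΔCt(4°C) = 27.095 − 19.665 = 7.430
ΔΔCt = 7.430 − 12.810 = -5.380
Fold change = 2^(−(-5.380)) = 2^5.380 = 41.6429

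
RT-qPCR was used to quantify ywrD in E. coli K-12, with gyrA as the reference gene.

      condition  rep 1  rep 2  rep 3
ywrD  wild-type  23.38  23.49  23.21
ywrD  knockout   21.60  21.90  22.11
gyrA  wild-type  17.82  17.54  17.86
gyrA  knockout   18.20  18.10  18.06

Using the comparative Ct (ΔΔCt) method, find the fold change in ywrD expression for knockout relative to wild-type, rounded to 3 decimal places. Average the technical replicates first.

Mean Ct: ywrD wild-type 23.360; ywrD knockout 21.870; gyrA wild-type 17.740; gyrA knockout 18.120
ΔCt(wild-type) = 23.360 − 17.740 = 5.620
ΔCt(knockout) = 21.870 − 18.120 = 3.750
ΔΔCt = 3.750 − 5.620 = -1.870
Fold change = 2^(−(-1.870)) = 2^1.870 = 3.6553

3.655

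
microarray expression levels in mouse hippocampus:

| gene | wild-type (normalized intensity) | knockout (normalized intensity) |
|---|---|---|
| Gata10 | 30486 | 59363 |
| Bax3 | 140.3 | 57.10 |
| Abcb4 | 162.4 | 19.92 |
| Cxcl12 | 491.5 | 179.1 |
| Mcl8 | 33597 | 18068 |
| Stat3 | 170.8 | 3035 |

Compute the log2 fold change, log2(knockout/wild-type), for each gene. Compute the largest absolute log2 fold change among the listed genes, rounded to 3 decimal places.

log2(59363/30486) = 0.961  (Gata10)
log2(57.10/140.3) = -1.297  (Bax3)
log2(19.92/162.4) = -3.027  (Abcb4)
log2(179.1/491.5) = -1.456  (Cxcl12)
log2(18068/33597) = -0.895  (Mcl8)
log2(3035/170.8) = 4.151  (Stat3)
The largest magnitude belongs to Stat3.

4.151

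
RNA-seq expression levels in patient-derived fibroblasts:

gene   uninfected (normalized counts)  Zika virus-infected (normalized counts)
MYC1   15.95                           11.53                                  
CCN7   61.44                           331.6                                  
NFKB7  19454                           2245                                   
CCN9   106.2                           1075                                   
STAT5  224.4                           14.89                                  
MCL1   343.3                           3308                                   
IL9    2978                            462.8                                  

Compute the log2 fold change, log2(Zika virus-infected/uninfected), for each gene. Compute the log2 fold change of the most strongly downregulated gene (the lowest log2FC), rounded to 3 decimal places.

log2(11.53/15.95) = -0.468  (MYC1)
log2(331.6/61.44) = 2.432  (CCN7)
log2(2245/19454) = -3.115  (NFKB7)
log2(1075/106.2) = 3.339  (CCN9)
log2(14.89/224.4) = -3.914  (STAT5)
log2(3308/343.3) = 3.268  (MCL1)
log2(462.8/2978) = -2.686  (IL9)
STAT5 is most strongly downregulated.

-3.914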